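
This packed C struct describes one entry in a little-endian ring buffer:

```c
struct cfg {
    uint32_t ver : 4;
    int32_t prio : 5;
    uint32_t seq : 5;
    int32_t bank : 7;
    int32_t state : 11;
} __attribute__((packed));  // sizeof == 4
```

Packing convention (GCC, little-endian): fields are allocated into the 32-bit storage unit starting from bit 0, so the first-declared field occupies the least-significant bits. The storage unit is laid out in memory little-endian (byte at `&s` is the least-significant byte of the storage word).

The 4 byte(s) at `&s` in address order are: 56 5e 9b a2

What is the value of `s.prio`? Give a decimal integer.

[0]=0x56 [1]=0x5e [2]=0x9b [3]=0xa2 (little-endian) → word 0xa29b5e56
ver [0+:4] = (word>>0) & 0xf = 6
prio [4+:5] = (word>>4) & 0x1f = 5  ←
seq [9+:5] = (word>>9) & 0x1f = 15
bank [14+:7] = (word>>14) & 0x7f = 109
state [21+:11] = (word>>21) & 0x7ff = 1300
prio signed 5b, MSB=0: value = 5

5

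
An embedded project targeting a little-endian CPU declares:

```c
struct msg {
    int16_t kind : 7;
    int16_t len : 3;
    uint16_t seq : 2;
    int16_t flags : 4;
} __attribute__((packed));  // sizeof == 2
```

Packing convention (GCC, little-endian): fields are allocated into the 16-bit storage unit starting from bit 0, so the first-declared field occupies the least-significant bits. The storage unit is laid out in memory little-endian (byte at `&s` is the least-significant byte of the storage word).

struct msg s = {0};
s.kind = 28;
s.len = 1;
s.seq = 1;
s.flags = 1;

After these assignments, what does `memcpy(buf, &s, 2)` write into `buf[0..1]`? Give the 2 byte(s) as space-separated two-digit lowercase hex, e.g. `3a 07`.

kind:7 = 28 → 0x1c << 0 → word 0x001c
len:3 = 1 → 0x1 << 7 → word 0x009c
seq:2 = 1 → 0x1 << 10 → word 0x049c
flags:4 = 1 → 0x1 << 12 → word 0x149c
word = 0x149c → little-endian bytes:
  [0]=0x9c  [1]=0x14

9c 14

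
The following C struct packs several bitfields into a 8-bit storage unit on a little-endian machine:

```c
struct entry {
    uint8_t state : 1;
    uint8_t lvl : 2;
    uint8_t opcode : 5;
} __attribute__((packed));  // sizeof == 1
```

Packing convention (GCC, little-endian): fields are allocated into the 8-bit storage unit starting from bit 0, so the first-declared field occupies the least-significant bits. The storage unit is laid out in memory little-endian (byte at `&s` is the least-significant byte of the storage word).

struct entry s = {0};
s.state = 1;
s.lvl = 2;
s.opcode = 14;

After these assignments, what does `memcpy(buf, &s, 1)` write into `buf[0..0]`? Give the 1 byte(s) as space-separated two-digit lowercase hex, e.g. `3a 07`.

75

state (1b) val=1 bits=0x1 at bit 0: 0x01
lvl (2b) val=2 bits=0x2 at bit 1: 0x05
opcode (5b) val=14 bits=0xe at bit 3: 0x75
word = 0x75 → little-endian bytes:
  [0]=0x75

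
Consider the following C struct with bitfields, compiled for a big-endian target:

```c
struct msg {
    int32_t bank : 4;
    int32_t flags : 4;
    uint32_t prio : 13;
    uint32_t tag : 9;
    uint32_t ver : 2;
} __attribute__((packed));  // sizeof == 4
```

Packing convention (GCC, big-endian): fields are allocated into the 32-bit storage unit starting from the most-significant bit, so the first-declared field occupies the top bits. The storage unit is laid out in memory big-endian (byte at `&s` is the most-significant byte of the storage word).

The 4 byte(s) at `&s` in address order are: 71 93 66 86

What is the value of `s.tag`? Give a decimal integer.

[0]=0x71 [1]=0x93 [2]=0x66 [3]=0x86 (big-endian) → word 0x71936686
bank [28+:4] = (word>>28) & 0xf = 7
flags [24+:4] = (word>>24) & 0xf = 1
prio [11+:13] = (word>>11) & 0x1fff = 4716
tag [2+:9] = (word>>2) & 0x1ff = 417  ←
ver [0+:2] = (word>>0) & 0x3 = 2

417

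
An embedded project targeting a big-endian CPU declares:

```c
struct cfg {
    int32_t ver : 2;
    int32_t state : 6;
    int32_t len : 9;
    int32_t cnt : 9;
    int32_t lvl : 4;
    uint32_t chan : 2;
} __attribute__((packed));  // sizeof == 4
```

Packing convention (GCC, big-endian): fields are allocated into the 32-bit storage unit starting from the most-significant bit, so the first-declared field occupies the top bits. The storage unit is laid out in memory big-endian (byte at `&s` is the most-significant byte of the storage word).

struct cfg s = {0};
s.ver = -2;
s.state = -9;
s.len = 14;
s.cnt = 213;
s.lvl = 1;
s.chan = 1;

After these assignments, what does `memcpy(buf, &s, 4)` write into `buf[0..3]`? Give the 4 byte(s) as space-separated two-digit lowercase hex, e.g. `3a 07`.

ver:2 = -2 → 0x2 << 30 → word 0x80000000
state:6 = -9 → 0x37 << 24 → word 0xb7000000
len:9 = 14 → 0xe << 15 → word 0xb7070000
cnt:9 = 213 → 0xd5 << 6 → word 0xb7073540
lvl:4 = 1 → 0x1 << 2 → word 0xb7073544
chan:2 = 1 → 0x1 << 0 → word 0xb7073545
word = 0xb7073545 → big-endian bytes:
  [0]=0xb7  [1]=0x07  [2]=0x35  [3]=0x45

b7 07 35 45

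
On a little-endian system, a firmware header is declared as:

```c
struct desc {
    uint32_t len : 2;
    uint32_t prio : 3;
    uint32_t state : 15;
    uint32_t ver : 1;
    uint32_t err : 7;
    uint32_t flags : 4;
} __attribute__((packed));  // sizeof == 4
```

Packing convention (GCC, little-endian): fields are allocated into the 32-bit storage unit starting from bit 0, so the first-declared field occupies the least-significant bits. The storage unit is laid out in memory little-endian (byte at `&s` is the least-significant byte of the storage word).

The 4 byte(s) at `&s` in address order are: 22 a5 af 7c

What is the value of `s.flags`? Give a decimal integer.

[0]=0x22 [1]=0xa5 [2]=0xaf [3]=0x7c (little-endian) → word 0x7cafa522
len [0+:2] = (word>>0) & 0x3 = 2
prio [2+:3] = (word>>2) & 0x7 = 0
state [5+:15] = (word>>5) & 0x7fff = 32041
ver [20+:1] = (word>>20) & 0x1 = 0
err [21+:7] = (word>>21) & 0x7f = 101
flags [28+:4] = (word>>28) & 0xf = 7  ←

7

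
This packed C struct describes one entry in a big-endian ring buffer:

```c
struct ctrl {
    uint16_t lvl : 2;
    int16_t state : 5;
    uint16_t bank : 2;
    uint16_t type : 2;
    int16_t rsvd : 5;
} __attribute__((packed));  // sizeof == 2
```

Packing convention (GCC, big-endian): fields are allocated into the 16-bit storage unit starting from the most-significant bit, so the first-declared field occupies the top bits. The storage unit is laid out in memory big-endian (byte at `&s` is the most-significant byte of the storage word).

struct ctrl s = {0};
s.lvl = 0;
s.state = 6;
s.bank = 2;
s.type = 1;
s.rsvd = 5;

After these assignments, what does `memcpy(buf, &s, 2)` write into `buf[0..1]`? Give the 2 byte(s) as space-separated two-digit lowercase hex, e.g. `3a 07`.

lvl:2 = 0 → 0x0 << 14 → word 0x0000
state:5 = 6 → 0x6 << 9 → word 0x0c00
bank:2 = 2 → 0x2 << 7 → word 0x0d00
type:2 = 1 → 0x1 << 5 → word 0x0d20
rsvd:5 = 5 → 0x5 << 0 → word 0x0d25
word = 0x0d25 → big-endian bytes:
  [0]=0x0d  [1]=0x25

0d 25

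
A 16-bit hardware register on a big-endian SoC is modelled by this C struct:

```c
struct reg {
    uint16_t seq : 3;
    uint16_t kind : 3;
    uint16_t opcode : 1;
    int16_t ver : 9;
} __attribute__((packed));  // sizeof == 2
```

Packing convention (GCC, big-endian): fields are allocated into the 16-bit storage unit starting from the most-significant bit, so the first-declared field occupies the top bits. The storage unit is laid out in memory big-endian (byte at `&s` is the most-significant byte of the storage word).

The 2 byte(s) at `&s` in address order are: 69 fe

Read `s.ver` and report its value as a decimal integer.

[0]=0x69 [1]=0xfe (big-endian) → word 0x69fe
seq:3 @ bit 13 → (0x69fe>>13)&0x7 = 0x3
kind:3 @ bit 10 → (0x69fe>>10)&0x7 = 0x2
opcode:1 @ bit 9 → (0x69fe>>9)&0x1 = 0x0
ver:9 @ bit 0 → (0x69fe>>0)&0x1ff = 0x1fe  ←
ver signed 9b, MSB=1: 510 - 512 = -2

-2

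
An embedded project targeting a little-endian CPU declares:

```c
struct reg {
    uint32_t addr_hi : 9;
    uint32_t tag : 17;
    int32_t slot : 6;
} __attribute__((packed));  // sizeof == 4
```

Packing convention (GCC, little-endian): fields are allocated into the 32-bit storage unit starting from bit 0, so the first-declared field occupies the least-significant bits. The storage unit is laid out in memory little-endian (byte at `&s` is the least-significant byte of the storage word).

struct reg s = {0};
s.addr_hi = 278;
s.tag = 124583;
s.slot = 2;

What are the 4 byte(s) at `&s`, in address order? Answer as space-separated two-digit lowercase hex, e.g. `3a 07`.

16 4f cd 0b

addr_hi (9b) val=278 bits=0x116 at bit 0: 0x00000116
tag (17b) val=124583 bits=0x1e6a7 at bit 9: 0x03cd4f16
slot (6b) val=2 bits=0x2 at bit 26: 0x0bcd4f16
word = 0x0bcd4f16 → little-endian bytes:
  [0]=0x16  [1]=0x4f  [2]=0xcd  [3]=0x0b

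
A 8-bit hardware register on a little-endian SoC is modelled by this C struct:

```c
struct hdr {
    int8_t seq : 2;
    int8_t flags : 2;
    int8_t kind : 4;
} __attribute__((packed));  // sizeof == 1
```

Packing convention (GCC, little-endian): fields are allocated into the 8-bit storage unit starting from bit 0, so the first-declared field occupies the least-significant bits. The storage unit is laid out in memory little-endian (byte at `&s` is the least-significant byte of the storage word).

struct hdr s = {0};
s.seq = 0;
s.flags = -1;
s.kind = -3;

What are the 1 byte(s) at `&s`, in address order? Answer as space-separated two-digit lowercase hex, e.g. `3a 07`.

dc

seq:2 = 0 → 0x0 << 0 → word 0x00
flags:2 = -1 → 0x3 << 2 → word 0x0c
kind:4 = -3 → 0xd << 4 → word 0xdc
word = 0xdc → little-endian bytes:
  [0]=0xdc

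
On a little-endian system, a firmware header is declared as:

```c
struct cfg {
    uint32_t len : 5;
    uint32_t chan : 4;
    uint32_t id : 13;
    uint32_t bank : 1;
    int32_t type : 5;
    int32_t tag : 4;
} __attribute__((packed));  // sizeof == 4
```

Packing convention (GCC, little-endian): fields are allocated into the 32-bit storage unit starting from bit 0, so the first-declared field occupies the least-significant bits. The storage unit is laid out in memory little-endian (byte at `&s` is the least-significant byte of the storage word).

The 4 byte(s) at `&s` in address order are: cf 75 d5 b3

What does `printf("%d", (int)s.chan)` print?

[0]=0xcf [1]=0x75 [2]=0xd5 [3]=0xb3 (little-endian) → word 0xb3d575cf
len:5 @ bit 0 → (0xb3d575cf>>0)&0x1f = 0xf
chan:4 @ bit 5 → (0xb3d575cf>>5)&0xf = 0xe  ←
id:13 @ bit 9 → (0xb3d575cf>>9)&0x1fff = 0xaba
bank:1 @ bit 22 → (0xb3d575cf>>22)&0x1 = 0x1
type:5 @ bit 23 → (0xb3d575cf>>23)&0x1f = 0x7
tag:4 @ bit 28 → (0xb3d575cf>>28)&0xf = 0xb

14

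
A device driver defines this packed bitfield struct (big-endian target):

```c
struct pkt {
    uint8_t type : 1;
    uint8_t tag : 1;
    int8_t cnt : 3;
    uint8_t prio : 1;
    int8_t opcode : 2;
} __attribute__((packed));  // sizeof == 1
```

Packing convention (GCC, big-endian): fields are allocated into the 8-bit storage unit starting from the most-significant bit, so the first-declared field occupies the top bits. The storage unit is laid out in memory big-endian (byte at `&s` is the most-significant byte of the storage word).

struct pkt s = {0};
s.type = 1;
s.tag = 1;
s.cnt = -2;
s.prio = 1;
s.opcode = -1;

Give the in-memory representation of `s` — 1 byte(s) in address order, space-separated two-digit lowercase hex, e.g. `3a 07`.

type (1b) val=1 bits=0x1 at bit 7: 0x80
tag (1b) val=1 bits=0x1 at bit 6: 0xc0
cnt (3b) val=-2 bits=0x6 at bit 3: 0xf0
prio (1b) val=1 bits=0x1 at bit 2: 0xf4
opcode (2b) val=-1 bits=0x3 at bit 0: 0xf7
word = 0xf7 → big-endian bytes:
  [0]=0xf7

f7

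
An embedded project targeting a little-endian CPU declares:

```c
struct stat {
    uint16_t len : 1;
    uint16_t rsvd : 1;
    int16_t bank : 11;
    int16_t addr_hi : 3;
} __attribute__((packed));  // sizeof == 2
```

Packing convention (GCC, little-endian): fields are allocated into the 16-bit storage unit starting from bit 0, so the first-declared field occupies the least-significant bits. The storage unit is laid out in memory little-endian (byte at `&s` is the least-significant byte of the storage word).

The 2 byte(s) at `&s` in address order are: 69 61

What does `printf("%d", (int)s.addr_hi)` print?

3

[0]=0x69 [1]=0x61 (little-endian) → word 0x6169
len:1 @ bit 0 → (0x6169>>0)&0x1 = 0x1
rsvd:1 @ bit 1 → (0x6169>>1)&0x1 = 0x0
bank:11 @ bit 2 → (0x6169>>2)&0x7ff = 0x5a
addr_hi:3 @ bit 13 → (0x6169>>13)&0x7 = 0x3  ←
addr_hi signed 3b, MSB=0: value = 3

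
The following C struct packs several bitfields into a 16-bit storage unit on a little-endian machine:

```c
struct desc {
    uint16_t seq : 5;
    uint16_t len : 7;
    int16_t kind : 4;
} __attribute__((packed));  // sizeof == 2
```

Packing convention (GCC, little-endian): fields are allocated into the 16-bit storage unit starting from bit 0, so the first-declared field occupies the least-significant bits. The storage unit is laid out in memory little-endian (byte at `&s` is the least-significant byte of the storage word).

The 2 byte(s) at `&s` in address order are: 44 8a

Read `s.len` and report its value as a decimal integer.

82

[0]=0x44 [1]=0x8a (little-endian) → word 0x8a44
seq [0+:5] = (word>>0) & 0x1f = 4
len [5+:7] = (word>>5) & 0x7f = 82  ←
kind [12+:4] = (word>>12) & 0xf = 8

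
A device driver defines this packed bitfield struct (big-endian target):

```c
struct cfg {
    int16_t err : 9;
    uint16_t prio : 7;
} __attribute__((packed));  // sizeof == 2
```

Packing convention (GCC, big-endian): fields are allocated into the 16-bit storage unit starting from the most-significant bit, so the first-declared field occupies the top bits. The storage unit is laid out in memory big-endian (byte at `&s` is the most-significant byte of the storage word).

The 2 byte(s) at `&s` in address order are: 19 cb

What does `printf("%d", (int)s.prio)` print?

[0]=0x19 [1]=0xcb (big-endian) → word 0x19cb
err [7+:9] = (word>>7) & 0x1ff = 51
prio [0+:7] = (word>>0) & 0x7f = 75  ←

75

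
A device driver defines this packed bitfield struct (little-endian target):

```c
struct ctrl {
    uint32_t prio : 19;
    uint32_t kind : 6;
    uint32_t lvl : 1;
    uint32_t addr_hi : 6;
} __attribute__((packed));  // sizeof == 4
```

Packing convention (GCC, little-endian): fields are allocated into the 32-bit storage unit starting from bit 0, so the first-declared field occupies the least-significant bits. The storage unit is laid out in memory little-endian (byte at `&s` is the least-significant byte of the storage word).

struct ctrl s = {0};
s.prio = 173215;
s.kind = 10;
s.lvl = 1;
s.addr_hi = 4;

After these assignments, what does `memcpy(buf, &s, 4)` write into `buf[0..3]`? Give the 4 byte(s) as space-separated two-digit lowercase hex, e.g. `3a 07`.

prio (19b) val=173215 bits=0x2a49f at bit 0: 0x0002a49f
kind (6b) val=10 bits=0xa at bit 19: 0x0052a49f
lvl (1b) val=1 bits=0x1 at bit 25: 0x0252a49f
addr_hi (6b) val=4 bits=0x4 at bit 26: 0x1252a49f
word = 0x1252a49f → little-endian bytes:
  [0]=0x9f  [1]=0xa4  [2]=0x52  [3]=0x12

9f a4 52 12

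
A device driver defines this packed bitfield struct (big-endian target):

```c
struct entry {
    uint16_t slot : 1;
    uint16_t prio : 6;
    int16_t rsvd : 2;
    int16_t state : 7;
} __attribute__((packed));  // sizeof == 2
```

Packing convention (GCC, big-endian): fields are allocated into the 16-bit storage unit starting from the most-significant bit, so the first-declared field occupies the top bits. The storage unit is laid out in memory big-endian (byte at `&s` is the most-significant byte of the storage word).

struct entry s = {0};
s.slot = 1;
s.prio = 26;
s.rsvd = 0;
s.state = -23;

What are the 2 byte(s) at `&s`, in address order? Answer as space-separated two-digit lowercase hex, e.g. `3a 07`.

b4 69

[15+:1] slot=1 & 0x1 = 0x1; word=0x8000
[9+:6] prio=26 & 0x3f = 0x1a; word=0xb400
[7+:2] rsvd=0 & 0x3 = 0x0; word=0xb400
[0+:7] state=-23 & 0x7f = 0x69; word=0xb469
word = 0xb469 → big-endian bytes:
  [0]=0xb4  [1]=0x69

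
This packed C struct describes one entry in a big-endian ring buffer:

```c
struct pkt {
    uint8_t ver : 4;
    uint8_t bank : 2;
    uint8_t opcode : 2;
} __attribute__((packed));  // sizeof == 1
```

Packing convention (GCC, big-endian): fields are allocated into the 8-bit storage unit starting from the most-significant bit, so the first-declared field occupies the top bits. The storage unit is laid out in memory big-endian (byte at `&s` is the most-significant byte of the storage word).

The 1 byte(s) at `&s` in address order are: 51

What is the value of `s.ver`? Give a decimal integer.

5

[0]=0x51 (big-endian) → word 0x51
ver:4 @ bit 4 → (0x51>>4)&0xf = 0x5  ←
bank:2 @ bit 2 → (0x51>>2)&0x3 = 0x0
opcode:2 @ bit 0 → (0x51>>0)&0x3 = 0x1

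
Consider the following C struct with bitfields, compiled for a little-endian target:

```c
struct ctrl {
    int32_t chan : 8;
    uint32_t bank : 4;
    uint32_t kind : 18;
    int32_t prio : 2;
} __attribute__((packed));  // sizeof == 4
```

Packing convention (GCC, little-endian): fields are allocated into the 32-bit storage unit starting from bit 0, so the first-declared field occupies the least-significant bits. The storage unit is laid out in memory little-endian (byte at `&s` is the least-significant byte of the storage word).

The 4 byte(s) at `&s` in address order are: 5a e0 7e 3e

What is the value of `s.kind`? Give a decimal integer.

[0]=0x5a [1]=0xe0 [2]=0x7e [3]=0x3e (little-endian) → word 0x3e7ee05a
chan:8 @ bit 0 → (0x3e7ee05a>>0)&0xff = 0x5a
bank:4 @ bit 8 → (0x3e7ee05a>>8)&0xf = 0x0
kind:18 @ bit 12 → (0x3e7ee05a>>12)&0x3ffff = 0x3e7ee  ←
prio:2 @ bit 30 → (0x3e7ee05a>>30)&0x3 = 0x0

255982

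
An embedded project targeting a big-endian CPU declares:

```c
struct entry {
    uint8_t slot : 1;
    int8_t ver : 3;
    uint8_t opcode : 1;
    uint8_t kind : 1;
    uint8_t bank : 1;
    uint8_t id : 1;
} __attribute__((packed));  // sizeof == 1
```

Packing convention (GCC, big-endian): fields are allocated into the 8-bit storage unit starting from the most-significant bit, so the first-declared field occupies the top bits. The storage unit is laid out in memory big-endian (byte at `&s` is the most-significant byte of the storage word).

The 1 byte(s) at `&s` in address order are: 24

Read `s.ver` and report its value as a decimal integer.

[0]=0x24 (big-endian) → word 0x24
slot:1 @ bit 7 → (0x24>>7)&0x1 = 0x0
ver:3 @ bit 4 → (0x24>>4)&0x7 = 0x2  ←
opcode:1 @ bit 3 → (0x24>>3)&0x1 = 0x0
kind:1 @ bit 2 → (0x24>>2)&0x1 = 0x1
bank:1 @ bit 1 → (0x24>>1)&0x1 = 0x0
id:1 @ bit 0 → (0x24>>0)&0x1 = 0x0
ver signed 3b, MSB=0: value = 2

2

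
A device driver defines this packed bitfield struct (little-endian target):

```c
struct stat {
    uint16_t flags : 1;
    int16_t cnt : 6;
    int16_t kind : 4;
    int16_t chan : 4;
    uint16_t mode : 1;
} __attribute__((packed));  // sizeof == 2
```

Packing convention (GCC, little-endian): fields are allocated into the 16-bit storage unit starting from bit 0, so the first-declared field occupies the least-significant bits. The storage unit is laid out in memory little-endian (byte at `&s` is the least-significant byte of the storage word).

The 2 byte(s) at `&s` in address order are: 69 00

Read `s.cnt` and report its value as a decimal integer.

[0]=0x69 [1]=0x00 (little-endian) → word 0x0069
flags:1 @ bit 0 → (0x0069>>0)&0x1 = 0x1
cnt:6 @ bit 1 → (0x0069>>1)&0x3f = 0x34  ←
kind:4 @ bit 7 → (0x0069>>7)&0xf = 0x0
chan:4 @ bit 11 → (0x0069>>11)&0xf = 0x0
mode:1 @ bit 15 → (0x0069>>15)&0x1 = 0x0
cnt signed 6b, MSB=1: 52 - 64 = -12

-12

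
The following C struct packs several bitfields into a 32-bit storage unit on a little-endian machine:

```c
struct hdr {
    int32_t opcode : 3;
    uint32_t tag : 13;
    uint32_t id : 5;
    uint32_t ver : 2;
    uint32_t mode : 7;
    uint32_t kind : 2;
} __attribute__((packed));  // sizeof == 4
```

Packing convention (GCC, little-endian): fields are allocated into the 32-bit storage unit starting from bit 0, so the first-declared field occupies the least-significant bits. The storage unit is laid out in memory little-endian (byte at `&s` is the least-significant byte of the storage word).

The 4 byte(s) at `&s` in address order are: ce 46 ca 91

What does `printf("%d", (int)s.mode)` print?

35

[0]=0xce [1]=0x46 [2]=0xca [3]=0x91 (little-endian) → word 0x91ca46ce
opcode:3 @ bit 0 → (0x91ca46ce>>0)&0x7 = 0x6
tag:13 @ bit 3 → (0x91ca46ce>>3)&0x1fff = 0x8d9
id:5 @ bit 16 → (0x91ca46ce>>16)&0x1f = 0xa
ver:2 @ bit 21 → (0x91ca46ce>>21)&0x3 = 0x2
mode:7 @ bit 23 → (0x91ca46ce>>23)&0x7f = 0x23  ←
kind:2 @ bit 30 → (0x91ca46ce>>30)&0x3 = 0x2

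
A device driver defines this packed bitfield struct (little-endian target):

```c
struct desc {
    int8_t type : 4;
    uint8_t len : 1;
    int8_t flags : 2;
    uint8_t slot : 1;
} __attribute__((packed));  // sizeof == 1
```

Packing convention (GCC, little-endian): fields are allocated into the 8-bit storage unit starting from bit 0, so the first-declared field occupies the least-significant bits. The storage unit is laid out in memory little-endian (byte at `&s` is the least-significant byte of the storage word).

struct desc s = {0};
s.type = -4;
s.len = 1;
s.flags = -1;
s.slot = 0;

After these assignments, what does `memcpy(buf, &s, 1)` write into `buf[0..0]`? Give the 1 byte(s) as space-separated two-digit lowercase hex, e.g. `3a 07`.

7c

type (4b) val=-4 bits=0xc at bit 0: 0x0c
len (1b) val=1 bits=0x1 at bit 4: 0x1c
flags (2b) val=-1 bits=0x3 at bit 5: 0x7c
slot (1b) val=0 bits=0x0 at bit 7: 0x7c
word = 0x7c → little-endian bytes:
  [0]=0x7c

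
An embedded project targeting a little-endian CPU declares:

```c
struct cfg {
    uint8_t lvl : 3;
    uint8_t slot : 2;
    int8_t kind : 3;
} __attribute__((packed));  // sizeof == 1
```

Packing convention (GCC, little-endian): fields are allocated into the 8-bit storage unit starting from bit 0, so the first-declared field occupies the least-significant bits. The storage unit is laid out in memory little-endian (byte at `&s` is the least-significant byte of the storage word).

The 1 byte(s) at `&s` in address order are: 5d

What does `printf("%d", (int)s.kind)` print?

2

[0]=0x5d (little-endian) → word 0x5d
lvl:3 @ bit 0 → (0x5d>>0)&0x7 = 0x5
slot:2 @ bit 3 → (0x5d>>3)&0x3 = 0x3
kind:3 @ bit 5 → (0x5d>>5)&0x7 = 0x2  ←
kind signed 3b, MSB=0: value = 2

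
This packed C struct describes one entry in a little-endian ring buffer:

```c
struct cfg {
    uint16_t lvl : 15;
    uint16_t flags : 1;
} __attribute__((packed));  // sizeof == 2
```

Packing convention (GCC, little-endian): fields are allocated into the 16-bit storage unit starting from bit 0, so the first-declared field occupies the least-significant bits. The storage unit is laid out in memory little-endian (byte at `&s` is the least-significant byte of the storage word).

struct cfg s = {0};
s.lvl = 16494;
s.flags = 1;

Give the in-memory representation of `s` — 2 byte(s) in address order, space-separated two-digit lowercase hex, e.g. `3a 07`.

[0+:15] lvl=16494 & 0x7fff = 0x406e; word=0x406e
[15+:1] flags=1 & 0x1 = 0x1; word=0xc06e
word = 0xc06e → little-endian bytes:
  [0]=0x6e  [1]=0xc0

6e c0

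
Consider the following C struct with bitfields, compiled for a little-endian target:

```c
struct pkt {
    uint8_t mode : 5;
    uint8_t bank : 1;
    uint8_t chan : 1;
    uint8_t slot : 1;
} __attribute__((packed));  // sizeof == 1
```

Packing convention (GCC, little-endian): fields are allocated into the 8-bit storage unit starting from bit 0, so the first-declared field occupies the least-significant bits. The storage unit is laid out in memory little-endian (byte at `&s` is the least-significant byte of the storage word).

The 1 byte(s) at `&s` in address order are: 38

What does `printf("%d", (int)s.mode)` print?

[0]=0x38 (little-endian) → word 0x38
mode:5 @ bit 0 → (0x38>>0)&0x1f = 0x18  ←
bank:1 @ bit 5 → (0x38>>5)&0x1 = 0x1
chan:1 @ bit 6 → (0x38>>6)&0x1 = 0x0
slot:1 @ bit 7 → (0x38>>7)&0x1 = 0x0

24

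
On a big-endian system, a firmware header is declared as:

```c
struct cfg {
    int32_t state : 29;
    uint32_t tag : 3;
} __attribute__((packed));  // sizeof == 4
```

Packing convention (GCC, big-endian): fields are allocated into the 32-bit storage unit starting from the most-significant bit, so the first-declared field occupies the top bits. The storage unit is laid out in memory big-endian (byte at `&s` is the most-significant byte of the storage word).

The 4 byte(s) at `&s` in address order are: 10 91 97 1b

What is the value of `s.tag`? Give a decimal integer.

3

[0]=0x10 [1]=0x91 [2]=0x97 [3]=0x1b (big-endian) → word 0x1091971b
state [3+:29] = (word>>3) & 0x1fffffff = 34747107
tag [0+:3] = (word>>0) & 0x7 = 3  ←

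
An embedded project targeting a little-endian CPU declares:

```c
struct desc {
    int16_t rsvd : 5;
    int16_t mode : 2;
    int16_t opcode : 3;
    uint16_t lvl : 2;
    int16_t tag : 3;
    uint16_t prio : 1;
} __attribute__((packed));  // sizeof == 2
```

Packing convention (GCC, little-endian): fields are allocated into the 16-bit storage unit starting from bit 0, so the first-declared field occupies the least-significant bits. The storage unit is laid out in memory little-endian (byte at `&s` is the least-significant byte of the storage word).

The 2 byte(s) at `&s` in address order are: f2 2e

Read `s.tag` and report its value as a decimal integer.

2

[0]=0xf2 [1]=0x2e (little-endian) → word 0x2ef2
rsvd [0+:5] = (word>>0) & 0x1f = 18
mode [5+:2] = (word>>5) & 0x3 = 3
opcode [7+:3] = (word>>7) & 0x7 = 5
lvl [10+:2] = (word>>10) & 0x3 = 3
tag [12+:3] = (word>>12) & 0x7 = 2  ←
prio [15+:1] = (word>>15) & 0x1 = 0
tag signed 3b, MSB=0: value = 2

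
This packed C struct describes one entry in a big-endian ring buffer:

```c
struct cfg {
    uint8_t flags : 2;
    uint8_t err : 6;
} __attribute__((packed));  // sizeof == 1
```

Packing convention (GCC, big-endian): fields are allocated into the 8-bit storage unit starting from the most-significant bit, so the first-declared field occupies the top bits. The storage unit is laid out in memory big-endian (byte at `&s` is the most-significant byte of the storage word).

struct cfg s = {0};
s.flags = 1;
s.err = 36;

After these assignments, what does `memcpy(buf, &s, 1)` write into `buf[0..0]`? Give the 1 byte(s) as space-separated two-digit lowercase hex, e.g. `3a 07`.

64

flags:2 = 1 → 0x1 << 6 → word 0x40
err:6 = 36 → 0x24 << 0 → word 0x64
word = 0x64 → big-endian bytes:
  [0]=0x64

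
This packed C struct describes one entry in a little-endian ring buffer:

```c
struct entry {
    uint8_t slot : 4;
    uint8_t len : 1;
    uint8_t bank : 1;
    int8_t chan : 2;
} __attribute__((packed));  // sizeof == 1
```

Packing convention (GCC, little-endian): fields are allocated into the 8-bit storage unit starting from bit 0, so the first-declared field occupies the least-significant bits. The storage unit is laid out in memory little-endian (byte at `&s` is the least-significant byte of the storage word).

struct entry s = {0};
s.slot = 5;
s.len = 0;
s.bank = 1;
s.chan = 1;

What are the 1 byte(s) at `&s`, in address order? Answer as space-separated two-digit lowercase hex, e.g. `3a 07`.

65

slot (4b) val=5 bits=0x5 at bit 0: 0x05
len (1b) val=0 bits=0x0 at bit 4: 0x05
bank (1b) val=1 bits=0x1 at bit 5: 0x25
chan (2b) val=1 bits=0x1 at bit 6: 0x65
word = 0x65 → little-endian bytes:
  [0]=0x65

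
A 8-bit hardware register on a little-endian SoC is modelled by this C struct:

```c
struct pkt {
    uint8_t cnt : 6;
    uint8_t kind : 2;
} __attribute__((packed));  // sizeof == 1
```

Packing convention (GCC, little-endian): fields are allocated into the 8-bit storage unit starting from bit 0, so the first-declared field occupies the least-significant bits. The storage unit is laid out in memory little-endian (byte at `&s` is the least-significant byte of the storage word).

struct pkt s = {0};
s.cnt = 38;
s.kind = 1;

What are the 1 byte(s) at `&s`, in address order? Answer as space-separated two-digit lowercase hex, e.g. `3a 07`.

66

[0+:6] cnt=38 & 0x3f = 0x26; word=0x26
[6+:2] kind=1 & 0x3 = 0x1; word=0x66
word = 0x66 → little-endian bytes:
  [0]=0x66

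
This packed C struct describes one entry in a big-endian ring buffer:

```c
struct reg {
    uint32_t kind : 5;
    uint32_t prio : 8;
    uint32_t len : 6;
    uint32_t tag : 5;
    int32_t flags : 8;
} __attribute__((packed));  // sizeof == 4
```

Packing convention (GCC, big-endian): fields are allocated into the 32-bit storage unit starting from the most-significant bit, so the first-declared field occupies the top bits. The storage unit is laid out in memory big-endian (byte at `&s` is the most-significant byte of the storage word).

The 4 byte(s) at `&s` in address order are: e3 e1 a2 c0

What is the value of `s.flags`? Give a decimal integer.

[0]=0xe3 [1]=0xe1 [2]=0xa2 [3]=0xc0 (big-endian) → word 0xe3e1a2c0
kind [27+:5] = (word>>27) & 0x1f = 28
prio [19+:8] = (word>>19) & 0xff = 124
len [13+:6] = (word>>13) & 0x3f = 13
tag [8+:5] = (word>>8) & 0x1f = 2
flags [0+:8] = (word>>0) & 0xff = 192  ←
flags signed 8b, MSB=1: 192 - 256 = -64

-64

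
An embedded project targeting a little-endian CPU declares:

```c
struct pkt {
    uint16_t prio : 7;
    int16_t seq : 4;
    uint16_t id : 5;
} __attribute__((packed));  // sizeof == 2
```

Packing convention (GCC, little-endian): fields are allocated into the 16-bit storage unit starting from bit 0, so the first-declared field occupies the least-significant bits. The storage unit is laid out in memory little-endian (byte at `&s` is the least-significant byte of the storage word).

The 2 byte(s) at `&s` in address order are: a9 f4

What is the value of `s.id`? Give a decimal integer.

30

[0]=0xa9 [1]=0xf4 (little-endian) → word 0xf4a9
prio [0+:7] = (word>>0) & 0x7f = 41
seq [7+:4] = (word>>7) & 0xf = 9
id [11+:5] = (word>>11) & 0x1f = 30  ←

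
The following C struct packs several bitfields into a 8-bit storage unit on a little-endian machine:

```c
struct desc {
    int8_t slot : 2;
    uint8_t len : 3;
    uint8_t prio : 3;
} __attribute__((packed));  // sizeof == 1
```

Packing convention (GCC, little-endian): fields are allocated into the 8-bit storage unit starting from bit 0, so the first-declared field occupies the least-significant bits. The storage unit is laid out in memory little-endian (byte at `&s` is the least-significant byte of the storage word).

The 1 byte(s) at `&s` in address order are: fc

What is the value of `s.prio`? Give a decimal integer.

[0]=0xfc (little-endian) → word 0xfc
slot:2 @ bit 0 → (0xfc>>0)&0x3 = 0x0
len:3 @ bit 2 → (0xfc>>2)&0x7 = 0x7
prio:3 @ bit 5 → (0xfc>>5)&0x7 = 0x7  ←

7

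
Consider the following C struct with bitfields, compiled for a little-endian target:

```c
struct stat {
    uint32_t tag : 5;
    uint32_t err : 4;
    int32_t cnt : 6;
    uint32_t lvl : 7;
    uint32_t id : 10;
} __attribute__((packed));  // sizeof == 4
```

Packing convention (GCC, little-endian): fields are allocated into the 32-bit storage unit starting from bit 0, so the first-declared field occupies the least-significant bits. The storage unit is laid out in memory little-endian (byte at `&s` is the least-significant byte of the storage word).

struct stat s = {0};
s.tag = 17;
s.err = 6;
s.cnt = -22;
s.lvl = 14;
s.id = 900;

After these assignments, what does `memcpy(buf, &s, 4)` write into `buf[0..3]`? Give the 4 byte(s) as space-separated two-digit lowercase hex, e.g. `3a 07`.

d1 54 07 e1

[0+:5] tag=17 & 0x1f = 0x11; word=0x00000011
[5+:4] err=6 & 0xf = 0x6; word=0x000000d1
[9+:6] cnt=-22 & 0x3f = 0x2a; word=0x000054d1
[15+:7] lvl=14 & 0x7f = 0xe; word=0x000754d1
[22+:10] id=900 & 0x3ff = 0x384; word=0xe10754d1
word = 0xe10754d1 → little-endian bytes:
  [0]=0xd1  [1]=0x54  [2]=0x07  [3]=0xe1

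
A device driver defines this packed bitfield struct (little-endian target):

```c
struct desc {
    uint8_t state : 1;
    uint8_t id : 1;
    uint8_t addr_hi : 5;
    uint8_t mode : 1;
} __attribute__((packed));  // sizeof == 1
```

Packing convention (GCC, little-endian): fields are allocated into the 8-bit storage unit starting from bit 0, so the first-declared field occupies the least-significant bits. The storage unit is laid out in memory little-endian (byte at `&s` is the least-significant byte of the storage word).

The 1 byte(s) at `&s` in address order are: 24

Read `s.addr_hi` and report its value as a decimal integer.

9

[0]=0x24 (little-endian) → word 0x24
state [0+:1] = (word>>0) & 0x1 = 0
id [1+:1] = (word>>1) & 0x1 = 0
addr_hi [2+:5] = (word>>2) & 0x1f = 9  ←
mode [7+:1] = (word>>7) & 0x1 = 0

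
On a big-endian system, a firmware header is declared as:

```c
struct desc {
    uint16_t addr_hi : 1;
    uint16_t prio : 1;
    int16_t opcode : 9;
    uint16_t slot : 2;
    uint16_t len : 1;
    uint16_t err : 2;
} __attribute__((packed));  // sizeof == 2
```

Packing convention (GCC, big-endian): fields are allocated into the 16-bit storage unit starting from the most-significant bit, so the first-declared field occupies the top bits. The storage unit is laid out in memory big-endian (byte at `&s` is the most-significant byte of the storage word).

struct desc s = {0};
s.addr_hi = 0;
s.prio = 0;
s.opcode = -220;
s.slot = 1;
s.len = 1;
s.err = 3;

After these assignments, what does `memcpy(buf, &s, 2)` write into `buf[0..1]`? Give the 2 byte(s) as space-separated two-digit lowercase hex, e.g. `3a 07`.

24 8f

addr_hi (1b) val=0 bits=0x0 at bit 15: 0x0000
prio (1b) val=0 bits=0x0 at bit 14: 0x0000
opcode (9b) val=-220 bits=0x124 at bit 5: 0x2480
slot (2b) val=1 bits=0x1 at bit 3: 0x2488
len (1b) val=1 bits=0x1 at bit 2: 0x248c
err (2b) val=3 bits=0x3 at bit 0: 0x248f
word = 0x248f → big-endian bytes:
  [0]=0x24  [1]=0x8f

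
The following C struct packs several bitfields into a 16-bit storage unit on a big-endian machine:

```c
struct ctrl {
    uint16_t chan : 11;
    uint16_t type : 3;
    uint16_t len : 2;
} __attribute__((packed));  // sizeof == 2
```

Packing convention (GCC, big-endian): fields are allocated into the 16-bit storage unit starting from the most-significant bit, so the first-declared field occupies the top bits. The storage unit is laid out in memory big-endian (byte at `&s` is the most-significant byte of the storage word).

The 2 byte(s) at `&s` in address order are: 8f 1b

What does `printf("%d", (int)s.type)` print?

[0]=0x8f [1]=0x1b (big-endian) → word 0x8f1b
chan:11 @ bit 5 → (0x8f1b>>5)&0x7ff = 0x478
type:3 @ bit 2 → (0x8f1b>>2)&0x7 = 0x6  ←
len:2 @ bit 0 → (0x8f1b>>0)&0x3 = 0x3

6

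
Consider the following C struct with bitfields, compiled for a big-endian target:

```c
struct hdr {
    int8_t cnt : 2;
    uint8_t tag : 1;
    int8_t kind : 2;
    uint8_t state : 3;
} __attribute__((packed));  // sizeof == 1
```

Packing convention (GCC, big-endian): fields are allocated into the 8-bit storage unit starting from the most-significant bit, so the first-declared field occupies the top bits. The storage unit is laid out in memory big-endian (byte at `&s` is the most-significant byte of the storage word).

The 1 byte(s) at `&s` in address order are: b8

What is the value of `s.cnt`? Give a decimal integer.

[0]=0xb8 (big-endian) → word 0xb8
cnt [6+:2] = (word>>6) & 0x3 = 2  ←
tag [5+:1] = (word>>5) & 0x1 = 1
kind [3+:2] = (word>>3) & 0x3 = 3
state [0+:3] = (word>>0) & 0x7 = 0
cnt signed 2b, MSB=1: 2 - 4 = -2

-2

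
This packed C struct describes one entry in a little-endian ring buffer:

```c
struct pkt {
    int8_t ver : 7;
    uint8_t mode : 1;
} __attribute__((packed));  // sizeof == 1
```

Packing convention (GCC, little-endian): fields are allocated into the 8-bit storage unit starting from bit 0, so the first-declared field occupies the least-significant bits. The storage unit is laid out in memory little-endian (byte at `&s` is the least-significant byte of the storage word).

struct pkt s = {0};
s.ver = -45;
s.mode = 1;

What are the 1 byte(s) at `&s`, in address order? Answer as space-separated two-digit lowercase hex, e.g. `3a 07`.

d3

[0+:7] ver=-45 & 0x7f = 0x53; word=0x53
[7+:1] mode=1 & 0x1 = 0x1; word=0xd3
word = 0xd3 → little-endian bytes:
  [0]=0xd3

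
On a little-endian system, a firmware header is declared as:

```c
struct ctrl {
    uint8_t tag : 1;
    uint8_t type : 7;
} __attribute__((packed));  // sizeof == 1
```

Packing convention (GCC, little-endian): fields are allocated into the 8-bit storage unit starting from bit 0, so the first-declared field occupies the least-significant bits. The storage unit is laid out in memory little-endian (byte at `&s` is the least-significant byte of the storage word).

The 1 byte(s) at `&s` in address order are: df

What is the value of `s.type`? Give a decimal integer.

[0]=0xdf (little-endian) → word 0xdf
tag:1 @ bit 0 → (0xdf>>0)&0x1 = 0x1
type:7 @ bit 1 → (0xdf>>1)&0x7f = 0x6f  ←

111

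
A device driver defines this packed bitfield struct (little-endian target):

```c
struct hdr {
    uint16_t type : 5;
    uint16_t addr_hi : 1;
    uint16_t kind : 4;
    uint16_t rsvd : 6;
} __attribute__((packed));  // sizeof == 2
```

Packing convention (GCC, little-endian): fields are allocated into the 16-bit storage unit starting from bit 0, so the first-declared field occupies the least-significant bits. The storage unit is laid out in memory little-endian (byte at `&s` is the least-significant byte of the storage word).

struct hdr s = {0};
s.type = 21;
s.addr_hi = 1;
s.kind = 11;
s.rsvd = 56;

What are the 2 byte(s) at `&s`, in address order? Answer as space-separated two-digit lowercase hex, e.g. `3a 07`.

f5 e2

[0+:5] type=21 & 0x1f = 0x15; word=0x0015
[5+:1] addr_hi=1 & 0x1 = 0x1; word=0x0035
[6+:4] kind=11 & 0xf = 0xb; word=0x02f5
[10+:6] rsvd=56 & 0x3f = 0x38; word=0xe2f5
word = 0xe2f5 → little-endian bytes:
  [0]=0xf5  [1]=0xe2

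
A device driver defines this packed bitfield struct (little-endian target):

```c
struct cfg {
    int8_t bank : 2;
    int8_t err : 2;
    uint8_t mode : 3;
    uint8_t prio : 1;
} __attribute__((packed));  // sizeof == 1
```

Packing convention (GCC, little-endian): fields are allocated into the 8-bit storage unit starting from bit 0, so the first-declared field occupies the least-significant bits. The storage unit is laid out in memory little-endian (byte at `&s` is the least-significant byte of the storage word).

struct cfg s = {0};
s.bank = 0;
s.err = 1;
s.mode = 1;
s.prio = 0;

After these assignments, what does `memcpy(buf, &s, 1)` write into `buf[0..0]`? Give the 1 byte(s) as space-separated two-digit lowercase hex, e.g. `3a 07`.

bank:2 = 0 → 0x0 << 0 → word 0x00
err:2 = 1 → 0x1 << 2 → word 0x04
mode:3 = 1 → 0x1 << 4 → word 0x14
prio:1 = 0 → 0x0 << 7 → word 0x14
word = 0x14 → little-endian bytes:
  [0]=0x14

14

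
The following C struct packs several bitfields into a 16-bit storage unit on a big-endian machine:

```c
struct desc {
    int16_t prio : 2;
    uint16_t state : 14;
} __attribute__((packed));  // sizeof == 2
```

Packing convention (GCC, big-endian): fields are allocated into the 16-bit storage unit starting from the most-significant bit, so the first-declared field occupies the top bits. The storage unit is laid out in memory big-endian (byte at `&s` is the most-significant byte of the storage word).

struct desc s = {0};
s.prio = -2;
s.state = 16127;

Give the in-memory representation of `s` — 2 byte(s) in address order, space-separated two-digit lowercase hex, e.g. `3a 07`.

prio (2b) val=-2 bits=0x2 at bit 14: 0x8000
state (14b) val=16127 bits=0x3eff at bit 0: 0xbeff
word = 0xbeff → big-endian bytes:
  [0]=0xbe  [1]=0xff

be ff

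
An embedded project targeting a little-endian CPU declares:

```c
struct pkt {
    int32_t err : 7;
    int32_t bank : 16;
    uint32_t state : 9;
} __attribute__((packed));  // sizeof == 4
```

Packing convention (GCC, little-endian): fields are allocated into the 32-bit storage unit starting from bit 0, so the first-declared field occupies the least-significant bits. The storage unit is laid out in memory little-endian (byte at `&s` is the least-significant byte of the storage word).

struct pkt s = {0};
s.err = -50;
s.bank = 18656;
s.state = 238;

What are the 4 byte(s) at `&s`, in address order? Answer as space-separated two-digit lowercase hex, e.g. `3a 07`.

err (7b) val=-50 bits=0x4e at bit 0: 0x0000004e
bank (16b) val=18656 bits=0x48e0 at bit 7: 0x0024704e
state (9b) val=238 bits=0xee at bit 23: 0x7724704e
word = 0x7724704e → little-endian bytes:
  [0]=0x4e  [1]=0x70  [2]=0x24  [3]=0x77

4e 70 24 77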